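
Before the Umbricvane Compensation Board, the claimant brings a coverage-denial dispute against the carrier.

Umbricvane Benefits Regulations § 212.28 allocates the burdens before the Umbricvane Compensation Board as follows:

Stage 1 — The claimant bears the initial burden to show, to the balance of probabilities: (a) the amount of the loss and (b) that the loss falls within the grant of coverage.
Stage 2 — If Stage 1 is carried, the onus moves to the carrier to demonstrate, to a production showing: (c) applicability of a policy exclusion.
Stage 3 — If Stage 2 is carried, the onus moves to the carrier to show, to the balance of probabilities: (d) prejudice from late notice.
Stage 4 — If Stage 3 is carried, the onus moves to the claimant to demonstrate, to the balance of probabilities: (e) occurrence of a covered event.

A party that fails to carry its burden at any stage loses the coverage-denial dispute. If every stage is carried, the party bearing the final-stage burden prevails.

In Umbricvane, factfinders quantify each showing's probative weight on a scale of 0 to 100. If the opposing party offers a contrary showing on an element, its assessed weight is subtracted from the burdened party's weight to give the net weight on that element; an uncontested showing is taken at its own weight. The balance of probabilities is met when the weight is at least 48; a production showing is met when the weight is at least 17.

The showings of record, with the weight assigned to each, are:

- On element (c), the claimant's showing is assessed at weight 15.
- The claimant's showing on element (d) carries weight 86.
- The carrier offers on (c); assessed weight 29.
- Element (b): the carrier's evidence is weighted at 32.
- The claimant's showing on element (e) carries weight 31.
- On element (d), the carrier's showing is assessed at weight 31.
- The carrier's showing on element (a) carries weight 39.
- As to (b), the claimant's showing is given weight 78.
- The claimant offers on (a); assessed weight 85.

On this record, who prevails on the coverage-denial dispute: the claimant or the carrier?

carrier

At Stage 1 the claimant must meet the balance of probabilities (weight is at least 48): on (a) the weight is 85 less the opposing 39 gives net 46, < 48, so (a) does not meet the standard; on (b) the weight is 78 less the opposing 32 gives net 46, which does not reach 48, so (b) does not meet the standard.
  The claimant does not carry Stage 1.
The analysis ends at Stage 1; the carrier prevails.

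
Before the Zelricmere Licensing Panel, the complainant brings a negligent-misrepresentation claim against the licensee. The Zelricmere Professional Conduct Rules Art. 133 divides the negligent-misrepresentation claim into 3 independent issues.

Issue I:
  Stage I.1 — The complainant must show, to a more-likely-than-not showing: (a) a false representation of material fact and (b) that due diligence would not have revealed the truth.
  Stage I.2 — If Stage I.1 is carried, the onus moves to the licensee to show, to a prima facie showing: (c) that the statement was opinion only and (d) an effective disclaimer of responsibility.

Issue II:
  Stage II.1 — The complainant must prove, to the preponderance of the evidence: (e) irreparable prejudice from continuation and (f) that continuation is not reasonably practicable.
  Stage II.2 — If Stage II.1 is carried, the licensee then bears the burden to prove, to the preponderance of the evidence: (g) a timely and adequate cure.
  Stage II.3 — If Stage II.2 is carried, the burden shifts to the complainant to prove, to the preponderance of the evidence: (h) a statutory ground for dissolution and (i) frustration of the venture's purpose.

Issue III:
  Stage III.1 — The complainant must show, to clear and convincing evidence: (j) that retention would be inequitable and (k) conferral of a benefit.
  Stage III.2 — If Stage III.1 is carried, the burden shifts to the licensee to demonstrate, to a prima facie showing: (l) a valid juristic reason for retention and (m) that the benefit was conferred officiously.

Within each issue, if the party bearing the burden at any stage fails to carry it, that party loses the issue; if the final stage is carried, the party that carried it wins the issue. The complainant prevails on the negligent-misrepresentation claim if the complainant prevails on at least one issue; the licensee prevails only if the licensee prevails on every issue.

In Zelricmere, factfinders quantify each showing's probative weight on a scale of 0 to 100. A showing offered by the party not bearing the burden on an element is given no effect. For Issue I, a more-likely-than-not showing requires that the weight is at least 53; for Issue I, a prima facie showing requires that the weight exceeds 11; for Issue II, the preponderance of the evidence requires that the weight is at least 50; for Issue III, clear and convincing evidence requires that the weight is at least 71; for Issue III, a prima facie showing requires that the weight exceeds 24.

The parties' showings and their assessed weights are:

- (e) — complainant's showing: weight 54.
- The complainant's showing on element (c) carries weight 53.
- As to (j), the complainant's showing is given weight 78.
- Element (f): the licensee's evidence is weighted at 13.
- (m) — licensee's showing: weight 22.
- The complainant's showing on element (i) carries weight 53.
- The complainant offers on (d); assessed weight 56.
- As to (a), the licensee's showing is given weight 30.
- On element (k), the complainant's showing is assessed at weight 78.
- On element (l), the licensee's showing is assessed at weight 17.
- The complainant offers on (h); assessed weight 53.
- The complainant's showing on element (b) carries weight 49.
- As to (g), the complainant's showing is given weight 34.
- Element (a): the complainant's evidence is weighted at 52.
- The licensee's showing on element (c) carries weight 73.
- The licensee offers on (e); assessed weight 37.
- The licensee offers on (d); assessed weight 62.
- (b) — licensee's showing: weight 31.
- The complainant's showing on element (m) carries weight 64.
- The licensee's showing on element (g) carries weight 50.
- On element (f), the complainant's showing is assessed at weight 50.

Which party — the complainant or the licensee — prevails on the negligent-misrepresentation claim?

complainant

— Issue I —
Stage I.1 (complainant, a more-likely-than-not showing, weight is at least 53): (a) 52 (licensee's 30 disregarded) < 53 — fails; (b) 49 (licensee's 31 disregarded) < 53 — fails.
  The complainant does not carry Stage I.1.
So the licensee prevails on this issue.
— Issue II —
At Stage II.1 the complainant must meet the preponderance of the evidence (weight is at least 50): on (e) the weight is 54 (the licensee's 37 is given no effect), which does reach 50, so (e) meets the standard; on (f) the weight is 50 (the licensee's 13 is given no effect), ≥ 50, so (f) meets the standard.
  The complainant carries Stage II.1; the licensee now bears the burden.
At Stage II.2 the licensee must meet the preponderance of the evidence (weight is at least 50): on (g) the weight is 50 (the complainant's 34 is given no effect), which does reach 50, so (g) meets the standard.
  All elements met. The burden passes to the complainant.
At Stage II.3 the complainant must meet the preponderance of the evidence (weight is at least 50): on (h) the weight is 53, ≥ 50, so (h) meets the standard; on (i) the weight is 53, which does reach 50, so (i) meets the standard.
  The complainant carries the last stage.
With every stage satisfied, the complainant prevails on this issue.
— Issue III —
At Stage III.1 the complainant must meet clear and convincing evidence (weight is at least 71): on (j) the weight is 78, ≥ 71, so (j) meets the standard; on (k) the weight is 78, which does reach 71, so (k) meets the standard.
  All elements met. The burden passes to the licensee.
At Stage III.2 the licensee must meet a prima facie showing (weight exceeds 24): on (l) the weight is 17, ≤ 24, so (l) does not meet the standard; on (m) the weight is 22 (the complainant's 64 is given no effect), which does not exceed 24, so (m) does not meet the standard.
  The licensee does not carry Stage III.2.
The analysis ends at Stage III.2; the complainant prevails on this issue.
Per-issue: Issue I → licensee; Issue II → complainant; Issue III → complainant. The complainant must prevail on at least one issue; overall, the complainant prevails.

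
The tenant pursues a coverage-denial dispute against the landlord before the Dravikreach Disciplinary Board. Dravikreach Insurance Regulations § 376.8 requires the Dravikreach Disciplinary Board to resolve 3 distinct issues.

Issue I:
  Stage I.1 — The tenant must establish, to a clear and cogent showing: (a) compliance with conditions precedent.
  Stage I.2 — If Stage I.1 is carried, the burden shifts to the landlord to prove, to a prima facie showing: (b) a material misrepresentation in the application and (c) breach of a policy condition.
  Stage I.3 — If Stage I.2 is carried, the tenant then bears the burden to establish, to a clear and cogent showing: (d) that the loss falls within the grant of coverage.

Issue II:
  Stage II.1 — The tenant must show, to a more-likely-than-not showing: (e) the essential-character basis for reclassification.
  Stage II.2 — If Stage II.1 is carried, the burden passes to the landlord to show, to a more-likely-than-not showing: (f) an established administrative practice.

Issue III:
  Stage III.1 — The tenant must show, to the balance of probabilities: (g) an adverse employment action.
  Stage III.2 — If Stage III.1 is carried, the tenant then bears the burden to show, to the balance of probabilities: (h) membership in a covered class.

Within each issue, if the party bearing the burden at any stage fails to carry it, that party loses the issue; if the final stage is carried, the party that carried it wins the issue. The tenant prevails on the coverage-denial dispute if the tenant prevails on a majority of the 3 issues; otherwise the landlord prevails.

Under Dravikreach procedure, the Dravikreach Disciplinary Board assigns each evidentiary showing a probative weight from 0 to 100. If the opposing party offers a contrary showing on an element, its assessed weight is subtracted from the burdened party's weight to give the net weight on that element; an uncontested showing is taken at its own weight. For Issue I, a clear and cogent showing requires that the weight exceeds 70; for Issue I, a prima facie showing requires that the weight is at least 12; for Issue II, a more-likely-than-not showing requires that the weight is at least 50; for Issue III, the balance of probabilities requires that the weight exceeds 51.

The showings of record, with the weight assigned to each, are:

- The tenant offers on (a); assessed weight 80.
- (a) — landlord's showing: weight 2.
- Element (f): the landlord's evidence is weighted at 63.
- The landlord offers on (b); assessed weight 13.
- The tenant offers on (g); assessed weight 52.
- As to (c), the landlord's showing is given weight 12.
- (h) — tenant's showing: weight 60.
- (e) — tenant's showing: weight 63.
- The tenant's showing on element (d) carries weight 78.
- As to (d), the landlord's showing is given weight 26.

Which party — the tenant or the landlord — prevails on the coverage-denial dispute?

landlord

— Issue I —
Stage I.1 (tenant, a clear and cogent showing, weight exceeds 70): (a) net 80−2=78 > 70 — meets.
  The tenant carries Stage I.1; the landlord now bears the burden.
Stage I.2 (landlord, a prima facie showing, weight is at least 12): (b) 13 ≥ 12 — meets; (c) 12 ≥ 12 — meets.
  Stage I.2 is satisfied; the onus moves to the tenant.
Stage I.3 (tenant, a clear and cogent showing, weight exceeds 70): (d) net 78−26=52 ≤ 70 — fails.
  The tenant does not carry Stage I.3.
So the landlord prevails on this issue.
— Issue II —
Stage II.1 (tenant, a more-likely-than-not showing, weight is at least 50): (e) 63 ≥ 50 — meets.
  Stage II.1 is satisfied; the onus moves to the landlord.
Stage II.2 (landlord, a more-likely-than-not showing, weight is at least 50): (f) 63 ≥ 50 — meets.
  The landlord carries the last stage.
With every stage satisfied, the landlord prevails on this issue.
— Issue III —
Stage III.1 — burden on tenant; standard: the balance of probabilities (weight exceeds 51).
    (g): 52 > 51 [met]
  Stage III.1 is satisfied; the tenant continues to bear the burden.
Stage III.2 — burden on tenant; standard: the balance of probabilities (weight exceeds 51).
    (h): 60 > 51 [met]
  The tenant carries the last stage.
Every stage carried; the tenant prevails on this issue.
Per-issue: Issue I → landlord; Issue II → landlord; Issue III → tenant. The tenant must prevail on a majority of issues; overall, the landlord prevails.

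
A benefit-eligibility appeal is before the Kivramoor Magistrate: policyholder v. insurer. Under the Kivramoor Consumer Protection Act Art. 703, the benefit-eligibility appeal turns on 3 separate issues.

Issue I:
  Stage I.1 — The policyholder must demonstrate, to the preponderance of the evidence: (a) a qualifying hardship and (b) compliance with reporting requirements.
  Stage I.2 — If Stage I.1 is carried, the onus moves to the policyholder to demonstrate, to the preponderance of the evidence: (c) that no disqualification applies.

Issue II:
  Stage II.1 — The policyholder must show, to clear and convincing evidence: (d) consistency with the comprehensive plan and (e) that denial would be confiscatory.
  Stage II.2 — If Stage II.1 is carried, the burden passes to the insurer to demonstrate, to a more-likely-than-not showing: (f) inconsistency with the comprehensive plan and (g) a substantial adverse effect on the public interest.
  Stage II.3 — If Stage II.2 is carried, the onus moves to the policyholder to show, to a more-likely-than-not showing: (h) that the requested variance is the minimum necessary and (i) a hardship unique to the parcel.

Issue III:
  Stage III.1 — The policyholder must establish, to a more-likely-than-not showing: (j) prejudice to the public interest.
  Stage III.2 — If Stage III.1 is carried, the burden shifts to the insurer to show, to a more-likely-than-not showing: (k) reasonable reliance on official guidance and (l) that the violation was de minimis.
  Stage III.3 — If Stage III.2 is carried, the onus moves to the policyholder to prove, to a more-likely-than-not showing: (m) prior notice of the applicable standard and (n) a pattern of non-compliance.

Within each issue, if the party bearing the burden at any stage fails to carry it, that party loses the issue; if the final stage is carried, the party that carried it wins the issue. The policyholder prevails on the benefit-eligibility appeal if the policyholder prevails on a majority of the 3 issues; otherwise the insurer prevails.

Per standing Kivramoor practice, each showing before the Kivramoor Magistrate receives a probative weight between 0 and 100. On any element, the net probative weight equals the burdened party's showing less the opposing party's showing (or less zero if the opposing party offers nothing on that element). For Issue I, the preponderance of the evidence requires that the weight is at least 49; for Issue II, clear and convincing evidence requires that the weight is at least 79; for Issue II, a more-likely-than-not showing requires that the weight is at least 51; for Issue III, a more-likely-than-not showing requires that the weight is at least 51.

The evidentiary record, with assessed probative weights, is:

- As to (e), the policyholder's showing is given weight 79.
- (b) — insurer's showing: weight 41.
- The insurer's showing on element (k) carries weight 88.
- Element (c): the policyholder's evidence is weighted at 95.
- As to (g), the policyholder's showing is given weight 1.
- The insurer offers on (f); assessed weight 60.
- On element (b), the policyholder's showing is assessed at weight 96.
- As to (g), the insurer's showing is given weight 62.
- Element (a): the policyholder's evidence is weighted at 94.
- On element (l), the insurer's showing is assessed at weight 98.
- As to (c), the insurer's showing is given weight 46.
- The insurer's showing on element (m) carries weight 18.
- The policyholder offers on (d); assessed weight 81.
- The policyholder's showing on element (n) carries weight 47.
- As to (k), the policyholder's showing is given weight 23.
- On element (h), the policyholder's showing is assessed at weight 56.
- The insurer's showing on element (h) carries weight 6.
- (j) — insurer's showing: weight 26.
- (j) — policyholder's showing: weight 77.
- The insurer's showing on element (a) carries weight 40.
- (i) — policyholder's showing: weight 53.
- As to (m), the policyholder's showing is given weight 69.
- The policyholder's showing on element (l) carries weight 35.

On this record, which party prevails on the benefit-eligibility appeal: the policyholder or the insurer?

— Issue I —
Stage I.1 (policyholder, the preponderance of the evidence, weight is at least 49): (a) net 94−40=54 ≥ 49 — meets; (b) net 96−41=55 ≥ 49 — meets.
  Stage I.1 carried; the burden remains with the policyholder.
Stage I.2 (policyholder, the preponderance of the evidence, weight is at least 49): (c) net 95−46=49 ≥ 49 — meets.
  The policyholder carries the last stage.
With every stage satisfied, the policyholder prevails on this issue.
— Issue II —
At Stage II.1 the policyholder must meet clear and convincing evidence (weight is at least 79): on (d) the weight is 81, which does reach 79, so (d) meets the standard; on (e) the weight is 79, ≥ 79, so (e) meets the standard.
  The policyholder carries Stage II.1; the insurer now bears the burden.
At Stage II.2 the insurer must meet a more-likely-than-not showing (weight is at least 51): on (f) the weight is 60, which does reach 51, so (f) meets the standard; on (g) the weight is 62 less the opposing 1 gives net 61, ≥ 51, so (g) meets the standard.
  Stage II.2 is satisfied; the onus moves to the policyholder.
At Stage II.3 the policyholder must meet a more-likely-than-not showing (weight is at least 51): on (h) the weight is 56 less the opposing 6 gives net 50, which does not reach 51, so (h) does not meet the standard; on (i) the weight is 53, ≥ 51, so (i) meets the standard.
  Not every element is met, so the policyholder fails to carry Stage II.3.
The analysis ends at Stage II.3; the insurer prevails on this issue.
— Issue III —
At Stage III.1 the policyholder must meet a more-likely-than-not showing (weight is at least 51): on (j) the weight is 77 less the opposing 26 gives net 51, which does reach 51, so (j) meets the standard.
  Stage III.1 is satisfied; the onus moves to the insurer.
At Stage III.2 the insurer must meet a more-likely-than-not showing (weight is at least 51): on (k) the weight is 88 less the opposing 23 gives net 65, which does reach 51, so (k) meets the standard; on (l) the weight is 98 less the opposing 35 gives net 63, which does reach 51, so (l) meets the standard.
  Stage III.2 carried; the burden shifts to the policyholder.
At Stage III.3 the policyholder must meet a more-likely-than-not showing (weight is at least 51): on (m) the weight is 69 less the opposing 18 gives net 51, which does reach 51, so (m) meets the standard; on (n) the weight is 47, which does not reach 51, so (n) does not meet the standard.
  Stage III.3 not carried; the policyholder fails its burden.
The analysis ends at Stage III.3; the insurer prevails on this issue.
Per-issue: Issue I → policyholder; Issue II → insurer; Issue III → insurer. The policyholder must prevail on a majority of issues; overall, the insurer prevails.

insurer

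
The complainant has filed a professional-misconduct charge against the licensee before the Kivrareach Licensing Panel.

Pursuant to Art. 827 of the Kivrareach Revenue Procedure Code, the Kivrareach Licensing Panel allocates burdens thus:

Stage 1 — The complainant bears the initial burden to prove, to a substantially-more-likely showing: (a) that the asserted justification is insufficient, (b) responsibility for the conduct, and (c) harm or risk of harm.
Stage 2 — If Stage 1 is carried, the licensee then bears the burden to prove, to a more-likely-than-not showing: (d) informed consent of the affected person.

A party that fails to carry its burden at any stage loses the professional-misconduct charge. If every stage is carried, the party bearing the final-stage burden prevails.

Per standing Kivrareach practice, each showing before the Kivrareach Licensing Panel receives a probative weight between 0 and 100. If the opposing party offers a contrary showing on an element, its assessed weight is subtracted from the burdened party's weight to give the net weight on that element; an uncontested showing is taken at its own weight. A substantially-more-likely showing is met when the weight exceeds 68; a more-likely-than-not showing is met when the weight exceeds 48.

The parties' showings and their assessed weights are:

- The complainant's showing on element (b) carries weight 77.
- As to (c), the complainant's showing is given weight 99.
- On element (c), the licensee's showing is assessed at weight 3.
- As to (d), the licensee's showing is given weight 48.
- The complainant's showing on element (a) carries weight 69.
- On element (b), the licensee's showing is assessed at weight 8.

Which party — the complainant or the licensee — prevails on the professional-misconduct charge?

complainant

Stage 1 — burden on complainant; standard: a substantially-more-likely showing (weight exceeds 68).
    (a): 69 > 68 [met]
    (b): 77 − 8 = 69 > 68 [met]
    (c): 99 − 3 = 96 > 68 [met]
  The complainant carries Stage 1; the licensee now bears the burden.
Stage 2 — burden on licensee; standard: a more-likely-than-not showing (weight exceeds 48).
    (d): 48 ≤ 48 [not met]
  Not every element is met, so the licensee fails to carry Stage 2.
The analysis ends at Stage 2; the complainant prevails.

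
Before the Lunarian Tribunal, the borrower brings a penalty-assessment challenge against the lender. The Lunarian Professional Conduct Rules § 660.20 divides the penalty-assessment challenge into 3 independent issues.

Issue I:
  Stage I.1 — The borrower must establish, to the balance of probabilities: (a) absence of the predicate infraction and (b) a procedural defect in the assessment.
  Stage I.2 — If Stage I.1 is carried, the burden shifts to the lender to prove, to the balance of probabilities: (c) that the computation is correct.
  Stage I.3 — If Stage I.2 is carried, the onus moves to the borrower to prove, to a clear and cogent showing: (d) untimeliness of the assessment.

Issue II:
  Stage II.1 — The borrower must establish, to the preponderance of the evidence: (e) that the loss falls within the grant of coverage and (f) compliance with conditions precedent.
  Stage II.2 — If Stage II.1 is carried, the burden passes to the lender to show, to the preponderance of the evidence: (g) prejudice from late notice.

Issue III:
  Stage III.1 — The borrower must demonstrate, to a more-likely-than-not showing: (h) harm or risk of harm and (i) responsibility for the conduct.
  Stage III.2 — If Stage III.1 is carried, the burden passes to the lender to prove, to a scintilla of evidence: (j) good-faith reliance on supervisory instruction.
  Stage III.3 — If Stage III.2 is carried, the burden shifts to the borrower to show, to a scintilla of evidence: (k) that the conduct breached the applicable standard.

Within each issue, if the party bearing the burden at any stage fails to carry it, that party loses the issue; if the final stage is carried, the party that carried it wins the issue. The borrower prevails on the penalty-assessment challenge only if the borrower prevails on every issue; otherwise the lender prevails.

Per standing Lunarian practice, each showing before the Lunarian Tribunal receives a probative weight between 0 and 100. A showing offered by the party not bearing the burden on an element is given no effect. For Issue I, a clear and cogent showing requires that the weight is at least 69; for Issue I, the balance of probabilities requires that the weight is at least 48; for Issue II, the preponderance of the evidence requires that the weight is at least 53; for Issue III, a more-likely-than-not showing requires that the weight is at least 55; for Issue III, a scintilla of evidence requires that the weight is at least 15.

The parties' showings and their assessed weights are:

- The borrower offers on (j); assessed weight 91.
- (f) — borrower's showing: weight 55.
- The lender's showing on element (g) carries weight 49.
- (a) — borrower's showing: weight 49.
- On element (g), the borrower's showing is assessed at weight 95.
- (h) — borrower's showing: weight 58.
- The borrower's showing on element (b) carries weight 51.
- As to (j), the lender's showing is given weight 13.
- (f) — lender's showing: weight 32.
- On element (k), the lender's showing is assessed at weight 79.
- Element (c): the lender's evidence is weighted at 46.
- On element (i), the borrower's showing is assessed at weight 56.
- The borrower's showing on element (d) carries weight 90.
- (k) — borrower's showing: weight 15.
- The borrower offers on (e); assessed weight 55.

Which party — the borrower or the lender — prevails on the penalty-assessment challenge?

borrower

— Issue I —
At Stage I.1 the borrower must meet the balance of probabilities (weight is at least 48): on (a) the weight is 49, ≥ 48, so (a) meets the standard; on (b) the weight is 51, ≥ 48, so (b) meets the standard.
  The borrower carries Stage I.1; the lender now bears the burden.
At Stage I.2 the lender must meet the balance of probabilities (weight is at least 48): on (c) the weight is 46, < 48, so (c) does not meet the standard.
  Not every element is met, so the lender fails to carry Stage I.2.
The borrower prevails on this issue.
— Issue II —
Stage II.1 (borrower, the preponderance of the evidence, weight is at least 53): (e) 55 ≥ 53 — meets; (f) 55 (lender's 32 disregarded) ≥ 53 — meets.
  Stage II.1 carried; the burden shifts to the lender.
Stage II.2 (lender, the preponderance of the evidence, weight is at least 53): (g) 49 (borrower's 95 disregarded) < 53 — fails.
  Stage II.2 not carried; the lender fails its burden.
The analysis ends at Stage II.2; the borrower prevails on this issue.
— Issue III —
Stage III.1 — burden on borrower; standard: a more-likely-than-not showing (weight is at least 55).
    (h): 58 ≥ 55 [met]
    (i): 56 ≥ 55 [met]
  The borrower carries Stage III.1; the lender now bears the burden.
Stage III.2 — burden on lender; standard: a scintilla of evidence (weight is at least 15).
    (j): 13 (borrower's 91 disregarded) < 15 [not met]
  Not every element is met, so the lender fails to carry Stage III.2.
The borrower prevails on this issue.
Per-issue: Issue I → borrower; Issue II → borrower; Issue III → borrower. The borrower must prevail on every issue; overall, the borrower prevails.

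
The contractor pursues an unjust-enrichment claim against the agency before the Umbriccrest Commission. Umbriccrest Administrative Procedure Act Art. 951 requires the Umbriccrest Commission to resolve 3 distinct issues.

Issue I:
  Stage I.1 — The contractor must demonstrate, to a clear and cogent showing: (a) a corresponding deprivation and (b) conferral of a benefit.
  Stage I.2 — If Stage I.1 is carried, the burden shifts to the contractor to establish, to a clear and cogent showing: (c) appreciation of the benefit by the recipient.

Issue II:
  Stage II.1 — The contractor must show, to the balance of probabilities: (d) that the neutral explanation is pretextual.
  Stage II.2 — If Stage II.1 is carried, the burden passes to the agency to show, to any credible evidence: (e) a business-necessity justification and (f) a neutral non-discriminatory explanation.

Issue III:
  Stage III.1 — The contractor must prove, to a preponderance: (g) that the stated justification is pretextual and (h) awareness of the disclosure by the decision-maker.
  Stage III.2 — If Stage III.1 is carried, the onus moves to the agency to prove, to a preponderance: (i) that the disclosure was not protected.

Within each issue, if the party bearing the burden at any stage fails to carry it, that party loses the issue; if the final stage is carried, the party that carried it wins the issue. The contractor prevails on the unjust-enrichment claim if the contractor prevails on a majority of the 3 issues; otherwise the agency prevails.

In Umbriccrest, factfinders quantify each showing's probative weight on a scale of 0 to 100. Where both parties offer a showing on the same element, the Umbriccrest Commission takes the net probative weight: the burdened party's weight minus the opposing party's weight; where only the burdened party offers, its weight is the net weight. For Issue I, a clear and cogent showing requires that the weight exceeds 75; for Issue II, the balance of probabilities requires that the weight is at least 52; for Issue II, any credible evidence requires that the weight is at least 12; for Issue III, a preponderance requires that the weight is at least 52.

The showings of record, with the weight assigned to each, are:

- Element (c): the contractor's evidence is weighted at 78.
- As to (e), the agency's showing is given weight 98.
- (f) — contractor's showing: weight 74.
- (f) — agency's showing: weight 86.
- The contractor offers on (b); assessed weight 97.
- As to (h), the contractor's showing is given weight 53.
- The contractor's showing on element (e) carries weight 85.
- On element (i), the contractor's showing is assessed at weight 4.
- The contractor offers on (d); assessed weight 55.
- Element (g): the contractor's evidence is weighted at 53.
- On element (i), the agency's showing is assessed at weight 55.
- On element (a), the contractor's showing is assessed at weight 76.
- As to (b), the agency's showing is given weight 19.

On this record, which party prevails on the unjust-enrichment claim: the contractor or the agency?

— Issue I —
Stage I.1 (contractor, a clear and cogent showing, weight exceeds 75): (a) 76 > 75 — meets; (b) net 97−19=78 > 75 — meets.
  Stage I.1 carried; the burden remains with the contractor.
Stage I.2 (contractor, a clear and cogent showing, weight exceeds 75): (c) 78 > 75 — meets.
  The contractor carries the last stage.
With every stage satisfied, the contractor prevails on this issue.
— Issue II —
At Stage II.1 the contractor must meet the balance of probabilities (weight is at least 52): on (d) the weight is 55, which does reach 52, so (d) meets the standard.
  Stage II.1 carried; the burden shifts to the agency.
At Stage II.2 the agency must meet any credible evidence (weight is at least 12): on (e) the weight is 98 less the opposing 85 gives net 13, ≥ 12, so (e) meets the standard; on (f) the weight is 86 less the opposing 74 gives net 12, ≥ 12, so (f) meets the standard.
  The agency carries the last stage.
All stages carried — the agency prevails on this issue.
— Issue III —
At Stage III.1 the contractor must meet a preponderance (weight is at least 52): on (g) the weight is 53, ≥ 52, so (g) meets the standard; on (h) the weight is 53, ≥ 52, so (h) meets the standard.
  Stage III.1 carried; the burden shifts to the agency.
At Stage III.2 the agency must meet a preponderance (weight is at least 52): on (i) the weight is 55 less the opposing 4 gives net 51, which does not reach 52, so (i) does not meet the standard.
  The agency does not carry Stage III.2.
The contractor prevails on this issue.
Per-issue: Issue I → contractor; Issue II → agency; Issue III → contractor. The contractor must prevail on a majority of issues; overall, the contractor prevails.

contractor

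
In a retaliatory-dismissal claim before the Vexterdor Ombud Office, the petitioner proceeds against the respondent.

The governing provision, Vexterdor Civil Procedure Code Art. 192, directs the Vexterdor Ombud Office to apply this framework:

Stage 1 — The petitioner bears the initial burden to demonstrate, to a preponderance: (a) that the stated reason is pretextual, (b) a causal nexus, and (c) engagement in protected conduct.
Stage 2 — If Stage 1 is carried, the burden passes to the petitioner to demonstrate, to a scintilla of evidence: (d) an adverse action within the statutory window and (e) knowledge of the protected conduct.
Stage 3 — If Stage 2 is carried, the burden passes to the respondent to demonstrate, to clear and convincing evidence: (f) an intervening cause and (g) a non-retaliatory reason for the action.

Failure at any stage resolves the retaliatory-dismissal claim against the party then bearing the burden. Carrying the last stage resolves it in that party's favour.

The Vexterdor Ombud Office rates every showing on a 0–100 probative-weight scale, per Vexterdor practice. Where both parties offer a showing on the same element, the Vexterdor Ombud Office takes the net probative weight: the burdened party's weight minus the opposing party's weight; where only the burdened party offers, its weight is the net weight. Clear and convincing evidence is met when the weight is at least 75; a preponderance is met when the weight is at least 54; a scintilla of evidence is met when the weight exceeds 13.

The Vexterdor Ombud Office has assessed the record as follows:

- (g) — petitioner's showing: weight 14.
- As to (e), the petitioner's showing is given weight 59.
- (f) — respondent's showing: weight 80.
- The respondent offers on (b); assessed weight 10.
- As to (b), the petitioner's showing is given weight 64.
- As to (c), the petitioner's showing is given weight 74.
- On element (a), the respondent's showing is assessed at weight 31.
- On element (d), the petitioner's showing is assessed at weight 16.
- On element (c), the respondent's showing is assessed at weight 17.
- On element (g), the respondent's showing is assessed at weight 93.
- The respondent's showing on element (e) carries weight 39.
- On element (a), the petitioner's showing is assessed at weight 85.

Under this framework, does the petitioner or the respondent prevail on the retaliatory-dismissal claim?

respondent

Stage 1 — burden on petitioner; standard: a preponderance (weight is at least 54).
    (a): 85 − 31 = 54 ≥ 54 [met]
    (b): 64 − 10 = 54 ≥ 54 [met]
    (c): 74 − 17 = 57 ≥ 54 [met]
  All elements met. The petitioner retains the burden for Stage 2.
Stage 2 — burden on petitioner; standard: a scintilla of evidence (weight exceeds 13).
    (d): 16 > 13 [met]
    (e): 59 − 39 = 20 > 13 [met]
  Stage 2 is satisfied; the onus moves to the respondent.
Stage 3 — burden on respondent; standard: clear and convincing evidence (weight is at least 75).
    (f): 80 ≥ 75 [met]
    (g): 93 − 14 = 79 ≥ 75 [met]
  The respondent carries the last stage.
Every stage carried; the respondent prevails.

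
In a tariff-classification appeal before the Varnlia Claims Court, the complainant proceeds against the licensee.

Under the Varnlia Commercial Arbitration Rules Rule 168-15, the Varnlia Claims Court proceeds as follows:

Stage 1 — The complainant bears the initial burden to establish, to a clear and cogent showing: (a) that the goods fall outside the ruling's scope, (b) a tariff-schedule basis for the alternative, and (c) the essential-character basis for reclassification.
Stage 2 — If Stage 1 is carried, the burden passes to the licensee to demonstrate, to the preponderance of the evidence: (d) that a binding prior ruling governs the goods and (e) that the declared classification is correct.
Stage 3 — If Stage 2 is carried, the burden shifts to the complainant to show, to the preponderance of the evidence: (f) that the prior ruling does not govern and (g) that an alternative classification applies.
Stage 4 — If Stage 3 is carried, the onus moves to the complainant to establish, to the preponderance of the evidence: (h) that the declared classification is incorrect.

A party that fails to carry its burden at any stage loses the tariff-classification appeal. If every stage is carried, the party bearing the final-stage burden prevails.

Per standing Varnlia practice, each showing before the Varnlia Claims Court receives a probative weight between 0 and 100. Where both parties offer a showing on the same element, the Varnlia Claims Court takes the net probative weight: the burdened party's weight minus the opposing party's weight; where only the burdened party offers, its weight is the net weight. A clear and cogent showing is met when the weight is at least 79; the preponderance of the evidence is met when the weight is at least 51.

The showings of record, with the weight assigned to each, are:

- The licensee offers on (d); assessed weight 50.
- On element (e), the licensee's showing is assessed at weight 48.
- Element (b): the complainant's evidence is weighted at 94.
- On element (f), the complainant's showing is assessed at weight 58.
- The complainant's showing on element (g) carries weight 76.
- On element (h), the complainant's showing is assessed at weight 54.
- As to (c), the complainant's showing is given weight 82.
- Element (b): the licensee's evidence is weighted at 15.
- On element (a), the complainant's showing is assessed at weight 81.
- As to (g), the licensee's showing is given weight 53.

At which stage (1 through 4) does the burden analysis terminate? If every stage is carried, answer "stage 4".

Stage 1 — burden on complainant; standard: a clear and cogent showing (weight is at least 79).
    (a): 81 ≥ 79 [met]
    (b): 94 − 15 = 79 ≥ 79 [met]
    (c): 82 ≥ 79 [met]
  Stage 1 is satisfied; the onus moves to the licensee.
Stage 2 — burden on licensee; standard: the preponderance of the evidence (weight is at least 51).
    (d): 50 < 51 [not met]
    (e): 48 < 51 [not met]
  Stage 2 not carried; the licensee fails its burden.
The analysis ends at Stage 2; the complainant prevails.

stage 2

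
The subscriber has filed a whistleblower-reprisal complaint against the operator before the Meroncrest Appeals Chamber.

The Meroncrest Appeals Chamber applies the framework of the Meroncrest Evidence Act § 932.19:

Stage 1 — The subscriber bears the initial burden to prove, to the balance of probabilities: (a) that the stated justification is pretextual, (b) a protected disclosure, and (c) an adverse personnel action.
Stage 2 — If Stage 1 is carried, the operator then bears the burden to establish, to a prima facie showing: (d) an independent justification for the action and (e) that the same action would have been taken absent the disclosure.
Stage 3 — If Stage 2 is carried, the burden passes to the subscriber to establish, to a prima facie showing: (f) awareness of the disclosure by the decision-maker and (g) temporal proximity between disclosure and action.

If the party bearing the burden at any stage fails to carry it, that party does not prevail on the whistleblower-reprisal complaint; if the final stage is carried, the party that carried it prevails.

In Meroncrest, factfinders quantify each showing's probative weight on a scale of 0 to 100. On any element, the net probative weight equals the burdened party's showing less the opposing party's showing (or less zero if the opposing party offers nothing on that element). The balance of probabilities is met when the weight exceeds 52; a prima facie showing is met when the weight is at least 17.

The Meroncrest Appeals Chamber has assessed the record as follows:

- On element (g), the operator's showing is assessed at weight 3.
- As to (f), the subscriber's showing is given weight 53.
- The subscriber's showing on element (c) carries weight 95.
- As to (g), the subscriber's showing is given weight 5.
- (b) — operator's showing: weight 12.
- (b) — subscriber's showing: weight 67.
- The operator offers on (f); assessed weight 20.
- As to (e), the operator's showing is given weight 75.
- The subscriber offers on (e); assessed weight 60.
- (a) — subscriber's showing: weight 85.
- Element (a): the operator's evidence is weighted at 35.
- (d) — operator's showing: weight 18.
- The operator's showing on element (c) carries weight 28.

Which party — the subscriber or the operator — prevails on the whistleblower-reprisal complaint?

operator

Stage 1 — burden on subscriber; standard: the balance of probabilities (weight exceeds 52).
    (a): 85 − 35 = 50 ≤ 52 [not met]
    (b): 67 − 12 = 55 > 52 [met]
    (c): 95 − 28 = 67 > 52 [met]
  Not every element is met, so the subscriber fails to carry Stage 1.
The operator prevails.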